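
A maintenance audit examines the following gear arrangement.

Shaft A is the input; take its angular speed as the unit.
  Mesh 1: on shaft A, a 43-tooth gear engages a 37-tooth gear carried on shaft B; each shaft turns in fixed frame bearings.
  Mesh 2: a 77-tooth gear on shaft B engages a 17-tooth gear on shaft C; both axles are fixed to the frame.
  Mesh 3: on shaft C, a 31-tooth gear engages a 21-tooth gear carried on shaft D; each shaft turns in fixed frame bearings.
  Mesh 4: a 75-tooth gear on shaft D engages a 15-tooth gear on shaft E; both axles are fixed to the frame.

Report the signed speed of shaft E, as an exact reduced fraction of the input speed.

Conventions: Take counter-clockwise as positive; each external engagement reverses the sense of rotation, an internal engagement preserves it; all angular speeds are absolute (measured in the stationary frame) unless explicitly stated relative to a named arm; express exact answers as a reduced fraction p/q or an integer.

4-mesh fixed-axis compound train (all bearings frame-fixed)
mesh 1 [43T→37T]: |ω|/ω_in = 1×43/37 = 43/37, sense flips to −
mesh 2 [77T→17T]: |ω|/ω_in = (43/37)×77/17 = 3311/629, sense flips to +
mesh 3 [31T→21T]: |ω|/ω_in = (3311/629)×31/21 = 14663/1887, sense flips to −
mesh 4 [75T→15T]: |ω|/ω_in = (14663/1887)×75/15 = 73315/1887, sense flips to +
signed output speed (× input speed) = 73315/1887

73315/1887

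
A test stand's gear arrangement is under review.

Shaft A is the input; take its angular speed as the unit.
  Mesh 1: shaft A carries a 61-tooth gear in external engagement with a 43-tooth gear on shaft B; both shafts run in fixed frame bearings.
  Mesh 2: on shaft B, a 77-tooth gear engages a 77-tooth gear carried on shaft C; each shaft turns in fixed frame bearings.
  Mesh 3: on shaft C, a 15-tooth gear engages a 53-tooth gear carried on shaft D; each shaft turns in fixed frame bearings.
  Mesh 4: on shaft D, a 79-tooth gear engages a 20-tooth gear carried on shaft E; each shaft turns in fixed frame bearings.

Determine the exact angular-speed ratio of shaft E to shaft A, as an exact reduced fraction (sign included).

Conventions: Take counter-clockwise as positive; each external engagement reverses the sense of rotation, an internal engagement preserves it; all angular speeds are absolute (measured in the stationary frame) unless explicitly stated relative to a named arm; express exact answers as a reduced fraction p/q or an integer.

14457/9116

class = fixed-axis compound train [4 meshes; 4 ratios multiply, 4 sense flips]
mesh 1 [61T→43T]: running ratio 61/43, sense −
mesh 2 [77T→77T]: running ratio 61/43, sense +
mesh 3 [15T→53T]: running ratio 915/2279, sense −
mesh 4 [79T→20T]: running ratio 14457/9116, sense +
ω_out/ω_in = 14457/9116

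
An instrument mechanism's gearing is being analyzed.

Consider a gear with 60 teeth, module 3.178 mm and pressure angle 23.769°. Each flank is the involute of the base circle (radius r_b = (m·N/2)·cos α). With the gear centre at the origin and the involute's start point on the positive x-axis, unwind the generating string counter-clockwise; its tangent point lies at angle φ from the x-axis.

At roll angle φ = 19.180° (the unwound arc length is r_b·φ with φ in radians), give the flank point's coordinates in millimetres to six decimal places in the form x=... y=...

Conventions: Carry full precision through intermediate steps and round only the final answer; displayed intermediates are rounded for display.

topology: single-mesh involute geometry — m = 3.178, N = 60
pitch radius r_p = m·N/2 = 3.178·60/2 = 95.340000
base radius r_b = r_p·cos α = 95.340000·cos 23.769° = 87.253058
roll angle φ = 19.180° = 0.33475415 rad
x = r_b·(cos φ + φ·sin φ) = 92.005752
y = r_b·(sin φ − φ·cos φ) = 1.078854

x=92.005752 y=1.078854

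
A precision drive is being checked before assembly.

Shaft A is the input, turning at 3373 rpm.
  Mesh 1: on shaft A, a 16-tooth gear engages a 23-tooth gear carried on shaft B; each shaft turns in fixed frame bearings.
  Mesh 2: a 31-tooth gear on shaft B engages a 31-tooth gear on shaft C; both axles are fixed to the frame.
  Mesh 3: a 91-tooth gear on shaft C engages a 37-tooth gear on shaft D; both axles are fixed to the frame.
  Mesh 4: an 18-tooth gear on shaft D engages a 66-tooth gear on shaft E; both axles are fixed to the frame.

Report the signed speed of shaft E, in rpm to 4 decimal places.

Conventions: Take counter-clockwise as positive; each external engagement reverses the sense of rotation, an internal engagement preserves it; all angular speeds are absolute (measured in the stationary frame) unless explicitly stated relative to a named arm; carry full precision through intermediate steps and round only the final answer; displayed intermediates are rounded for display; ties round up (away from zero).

recognized (5 fixed axles, 4 meshes): fixed-axis compound train
mesh 1 [16T→23T]: ω = 3373.0000×16/23 = 2346.4348 rpm, sense flips to −
mesh 2 [31T→31T]: ω = 2346.4348×31/31 = 2346.4348 rpm, sense flips to +
mesh 3 [91T→37T]: ω = 2346.4348×91/37 = 5770.9612 rpm, sense flips to −
mesh 4 [18T→66T]: ω = 5770.9612×18/66 = 1573.8985 rpm, sense flips to +
signed output speed = +1573.8985 rpm

+1573.8985 rpm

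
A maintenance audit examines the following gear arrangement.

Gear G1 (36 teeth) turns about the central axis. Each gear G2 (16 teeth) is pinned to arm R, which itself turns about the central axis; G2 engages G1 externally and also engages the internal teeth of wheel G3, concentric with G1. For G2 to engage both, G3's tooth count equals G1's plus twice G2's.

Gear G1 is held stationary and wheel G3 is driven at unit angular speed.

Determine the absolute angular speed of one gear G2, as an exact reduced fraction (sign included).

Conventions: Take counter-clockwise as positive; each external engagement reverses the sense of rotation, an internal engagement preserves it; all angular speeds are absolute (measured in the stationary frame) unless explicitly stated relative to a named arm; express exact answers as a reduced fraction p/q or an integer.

class = planetary set [G3 = 36+2·16 = 68; Willis about the carrier]
ring teeth: 36 + 2·16 = 68
36(ω_sun−ω_arm) = −68(ω_ring−ω_arm),  ω_sun = 0, ω_ring = 1
36(0−ω_arm) = −68(1−ω_arm)  ⇒  104·ω_arm = 68  ⇒  ω_arm = 17/26
sun–planet mesh: 36·(0−17/26) = −16·(ω_p−ω_arm)  ⇒  ω_p−ω_arm = 153/104
ω_p = 17/26 + 153/104 = 17/8
exact speed ratio = 17/8

17/8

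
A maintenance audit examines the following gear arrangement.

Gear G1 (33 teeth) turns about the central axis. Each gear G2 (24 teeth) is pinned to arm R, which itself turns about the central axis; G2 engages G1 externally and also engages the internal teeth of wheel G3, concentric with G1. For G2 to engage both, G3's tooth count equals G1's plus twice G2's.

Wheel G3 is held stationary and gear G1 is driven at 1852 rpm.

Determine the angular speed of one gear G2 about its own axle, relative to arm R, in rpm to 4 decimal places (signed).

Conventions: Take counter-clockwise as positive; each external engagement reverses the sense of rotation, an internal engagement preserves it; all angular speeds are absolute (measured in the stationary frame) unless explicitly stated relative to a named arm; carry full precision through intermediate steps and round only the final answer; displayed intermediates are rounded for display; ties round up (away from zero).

-1809.3553 rpm

topology: planetary set — G1 33T / G2 24T / G3 81T, arm = carrier (Willis)
normalise by the input: solve with ω_sun = 1, then scale by 1852 rpm
ring teeth: 33 + 2·24 = 81
33(ω_sun−ω_arm) = −81(ω_ring−ω_arm),  ω_ring = 0, ω_sun = 1
33(1−ω_arm) = −81(0−ω_arm)  ⇒  114·ω_arm = 33  ⇒  ω_arm = 11/38
sun–planet mesh: 33·(1−11/38) = −24·(ω_p−ω_arm)  ⇒  ω_p−ω_arm = -297/304
scale: ω_p−ω_arm = -297/304 × 1852 rpm = -1809.3553 rpm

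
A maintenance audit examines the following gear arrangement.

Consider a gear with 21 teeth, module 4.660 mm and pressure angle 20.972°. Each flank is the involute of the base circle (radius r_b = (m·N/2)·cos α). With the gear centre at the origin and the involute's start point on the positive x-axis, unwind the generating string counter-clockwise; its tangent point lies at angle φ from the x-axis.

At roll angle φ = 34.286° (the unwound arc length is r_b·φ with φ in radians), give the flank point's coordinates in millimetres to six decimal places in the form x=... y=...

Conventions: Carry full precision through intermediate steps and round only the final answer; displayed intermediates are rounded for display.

class = single-mesh tooth geometry [base-circle involute, m = 4.660, 21T]
pitch radius r_p = m·N/2 = 4.660·21/2 = 48.930000
base radius r_b = r_p·cos α = 48.930000·cos 20.972° = 45.688654
roll angle φ = 34.286° = 0.59840359 rad
x = r_b·(cos φ + φ·sin φ) = 53.151036
y = r_b·(sin φ − φ·cos φ) = 3.148022

x=53.151036 y=3.148022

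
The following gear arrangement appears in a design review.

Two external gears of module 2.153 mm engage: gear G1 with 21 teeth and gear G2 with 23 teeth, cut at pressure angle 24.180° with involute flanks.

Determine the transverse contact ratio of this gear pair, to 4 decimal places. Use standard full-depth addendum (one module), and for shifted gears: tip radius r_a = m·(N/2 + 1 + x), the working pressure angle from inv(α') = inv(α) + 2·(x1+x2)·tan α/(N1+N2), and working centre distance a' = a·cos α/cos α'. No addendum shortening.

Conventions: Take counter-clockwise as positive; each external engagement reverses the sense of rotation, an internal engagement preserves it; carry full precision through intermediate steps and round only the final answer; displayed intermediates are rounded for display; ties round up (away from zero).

1.4476

single-mesh involute tooth geometry (21T engaging 23T at module 2.153)
base radii: r_b1 = 20.623077, r_b2 = 22.587179
tip radii: r_a1 = 24.759500, r_a2 = 26.912500
no profile shift: α' = α, a' = a
action lengths: √(r_a1²−r_b1²) = 13.701151, √(r_a2²−r_b2²) = 14.632224
base pitch p_b = π·m·cos α = 6.170410
CR = (13.701151 + 14.632224 − 47.366000·sin 24.18000°)/6.170410 = 1.447561
contact ratio ≈ 1.4476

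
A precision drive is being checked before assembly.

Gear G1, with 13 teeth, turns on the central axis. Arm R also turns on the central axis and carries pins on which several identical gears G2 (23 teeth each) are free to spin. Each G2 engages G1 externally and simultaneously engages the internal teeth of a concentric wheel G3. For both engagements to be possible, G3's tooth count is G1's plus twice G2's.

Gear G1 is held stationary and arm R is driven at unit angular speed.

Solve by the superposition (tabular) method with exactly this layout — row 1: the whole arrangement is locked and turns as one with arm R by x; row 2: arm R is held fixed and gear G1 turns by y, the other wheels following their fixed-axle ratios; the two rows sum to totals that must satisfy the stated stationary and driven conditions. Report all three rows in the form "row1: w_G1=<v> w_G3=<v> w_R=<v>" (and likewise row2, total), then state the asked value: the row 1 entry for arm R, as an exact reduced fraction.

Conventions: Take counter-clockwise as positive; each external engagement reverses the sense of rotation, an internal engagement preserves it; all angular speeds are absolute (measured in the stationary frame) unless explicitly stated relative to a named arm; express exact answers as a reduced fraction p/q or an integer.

class = planetary set [G3 = 13+2·23 = 59; Willis about the carrier]
row 1 (train locked, turned with arm): all members turn x
superposition row 2 [arm held]: sun y, ring −(13/59)·y, arm 0
boundary: total ω_sun = x + y = 0 and total ω_arm = x = 1  ⇒  y = -1, x = 1
row 2 ring = −(13/59)·(-1) = 13/59
totals (row 1 + row 2): sun 1 + (-1) = 0, ring 1 + 13/59 = 72/59, arm 1 + 0 = 1
asked cell (row1, arm) = 1

row1: w_G1=1 w_G3=1 w_R=1
row2: w_G1=-1 w_G3=13/59 w_R=0
total: w_G1=0 w_G3=72/59 w_R=1
asked value: 1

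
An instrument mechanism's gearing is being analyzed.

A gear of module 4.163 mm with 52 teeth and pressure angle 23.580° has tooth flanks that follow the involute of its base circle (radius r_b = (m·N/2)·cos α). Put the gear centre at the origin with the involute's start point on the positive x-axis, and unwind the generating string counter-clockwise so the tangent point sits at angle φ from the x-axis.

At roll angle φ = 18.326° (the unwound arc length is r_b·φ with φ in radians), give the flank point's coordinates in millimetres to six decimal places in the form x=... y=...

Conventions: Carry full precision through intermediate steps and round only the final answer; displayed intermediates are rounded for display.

x=104.145615 y=1.070971

class = single-mesh tooth geometry [base-circle involute, m = 4.163, 52T]
pitch radius r_p = m·N/2 = 4.163·52/2 = 108.238000
base radius r_b = r_p·cos α = 108.238000·cos 23.580° = 99.200389
roll angle φ = 18.326° = 0.31984904 rad
x = r_b·(cos φ + φ·sin φ) = 104.145615
y = r_b·(sin φ − φ·cos φ) = 1.070971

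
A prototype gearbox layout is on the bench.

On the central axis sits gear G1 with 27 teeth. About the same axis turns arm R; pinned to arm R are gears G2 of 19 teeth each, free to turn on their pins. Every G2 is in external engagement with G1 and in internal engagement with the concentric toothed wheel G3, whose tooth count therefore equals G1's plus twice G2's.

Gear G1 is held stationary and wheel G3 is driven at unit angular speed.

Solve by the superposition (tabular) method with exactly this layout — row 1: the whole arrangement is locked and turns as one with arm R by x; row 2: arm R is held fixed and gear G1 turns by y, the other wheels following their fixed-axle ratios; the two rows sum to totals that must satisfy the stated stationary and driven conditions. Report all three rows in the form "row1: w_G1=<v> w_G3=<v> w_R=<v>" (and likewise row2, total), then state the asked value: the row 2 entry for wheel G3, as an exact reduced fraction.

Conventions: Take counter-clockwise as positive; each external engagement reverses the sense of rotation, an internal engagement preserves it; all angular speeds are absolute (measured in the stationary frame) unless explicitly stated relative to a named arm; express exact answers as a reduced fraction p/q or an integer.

row1: w_G1=65/92 w_G3=65/92 w_R=65/92
row2: w_G1=-65/92 w_G3=27/92 w_R=0
total: w_G1=0 w_G3=1 w_R=65/92
asked value: 27/92

class = planetary set [G3 = 27+2·19 = 65; Willis about the carrier]
row 1 (train locked, turned with arm): all members turn x
row 2: sun turns y, ring = −(27/65)·y, arm 0
boundary: total ω_sun = x + y = 0 and total ω_ring = x − (27/65)·y = 1  ⇒  y = -65/92, x = 65/92
row 2 ring = −(27/65)·(-65/92) = 27/92
totals (row 1 + row 2): sun 65/92 + (-65/92) = 0, ring 65/92 + 27/92 = 1, arm 65/92 + 0 = 65/92
asked cell (row2, ring) = 27/92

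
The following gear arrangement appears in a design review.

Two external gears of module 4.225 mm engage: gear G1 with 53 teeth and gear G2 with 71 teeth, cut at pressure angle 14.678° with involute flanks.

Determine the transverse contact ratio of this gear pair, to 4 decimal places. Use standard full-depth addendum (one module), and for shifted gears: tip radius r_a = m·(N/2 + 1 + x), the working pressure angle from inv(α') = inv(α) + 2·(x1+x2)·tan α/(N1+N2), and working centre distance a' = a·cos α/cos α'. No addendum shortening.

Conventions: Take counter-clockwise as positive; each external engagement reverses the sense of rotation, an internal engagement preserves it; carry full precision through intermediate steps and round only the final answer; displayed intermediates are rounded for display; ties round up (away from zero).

class = single-mesh tooth geometry [involute pair 53T × 71T, m = 4.225]
base radii: r_b1 = 108.308617, r_b2 = 145.092676
tip radii: r_a1 = 116.187500, r_a2 = 154.212500
no profile shift: α' = α, a' = a
action lengths: √(r_a1²−r_b1²) = 42.056850, √(r_a2²−r_b2²) = 52.245676
base pitch p_b = π·m·cos α = 12.840059
CR = (42.056850 + 52.245676 − 261.950000·sin 14.67800°)/12.840059 = 2.175062
contact ratio ≈ 2.1751

2.1751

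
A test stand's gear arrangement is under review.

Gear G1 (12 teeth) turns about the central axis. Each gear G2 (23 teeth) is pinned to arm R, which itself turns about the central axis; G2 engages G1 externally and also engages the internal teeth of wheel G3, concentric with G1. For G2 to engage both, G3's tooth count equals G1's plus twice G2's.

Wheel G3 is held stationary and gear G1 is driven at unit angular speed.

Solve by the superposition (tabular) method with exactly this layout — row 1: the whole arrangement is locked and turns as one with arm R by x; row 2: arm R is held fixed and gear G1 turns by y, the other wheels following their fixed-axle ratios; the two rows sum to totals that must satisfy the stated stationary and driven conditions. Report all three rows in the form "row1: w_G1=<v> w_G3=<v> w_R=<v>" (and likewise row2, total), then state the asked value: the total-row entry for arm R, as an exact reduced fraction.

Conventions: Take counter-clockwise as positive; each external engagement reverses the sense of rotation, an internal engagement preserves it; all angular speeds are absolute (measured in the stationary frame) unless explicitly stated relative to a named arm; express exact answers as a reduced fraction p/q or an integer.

class = planetary set [G3 = 12+2·23 = 58; Willis about the carrier]
row 1 (train locked, turned with arm): all members turn x
superposition row 2 [arm held]: sun y, ring −(12/58)·y, arm 0
boundary: total ω_ring = x − (12/58)·y = 0 and total ω_sun = x + y = 1  ⇒  y = 29/35, x = 6/35
row 2 ring = −(12/58)·29/35 = -6/35
totals (row 1 + row 2): sun 6/35 + 29/35 = 1, ring 6/35 + (-6/35) = 0, arm 6/35 + 0 = 6/35
asked cell (total, arm) = 6/35

row1: w_G1=6/35 w_G3=6/35 w_R=6/35
row2: w_G1=29/35 w_G3=-6/35 w_R=0
total: w_G1=1 w_G3=0 w_R=6/35
asked value: 6/35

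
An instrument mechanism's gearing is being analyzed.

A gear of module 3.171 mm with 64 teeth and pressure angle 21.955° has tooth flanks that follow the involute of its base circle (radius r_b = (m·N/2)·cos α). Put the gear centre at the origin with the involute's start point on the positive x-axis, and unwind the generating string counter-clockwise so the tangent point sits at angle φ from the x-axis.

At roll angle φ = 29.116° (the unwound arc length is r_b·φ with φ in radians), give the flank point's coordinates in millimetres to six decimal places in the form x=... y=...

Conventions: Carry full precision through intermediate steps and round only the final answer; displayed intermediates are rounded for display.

topology: single-mesh involute geometry — m = 3.171, N = 64
pitch radius r_p = m·N/2 = 3.171·64/2 = 101.472000
base radius r_b = r_p·cos α = 101.472000·cos 21.955° = 94.113026
roll angle φ = 29.116° = 0.50817007 rad
x = r_b·(cos φ + φ·sin φ) = 105.491427
y = r_b·(sin φ − φ·cos φ) = 4.011427

x=105.491427 y=4.011427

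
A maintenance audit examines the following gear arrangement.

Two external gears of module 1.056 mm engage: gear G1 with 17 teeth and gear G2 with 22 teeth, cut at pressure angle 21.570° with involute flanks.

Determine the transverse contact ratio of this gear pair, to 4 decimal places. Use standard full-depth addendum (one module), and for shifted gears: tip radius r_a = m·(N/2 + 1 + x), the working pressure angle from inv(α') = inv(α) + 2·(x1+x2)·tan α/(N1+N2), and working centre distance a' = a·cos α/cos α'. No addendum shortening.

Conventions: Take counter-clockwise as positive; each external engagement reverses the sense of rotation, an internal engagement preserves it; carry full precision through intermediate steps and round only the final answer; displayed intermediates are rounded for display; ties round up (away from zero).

1.4970

single-mesh involute tooth geometry (17T engaging 22T at module 1.056)
base radii: r_b1 = 8.347403, r_b2 = 10.802521
tip radii: r_a1 = 10.032000, r_a2 = 12.672000
no profile shift: α' = α, a' = a
action lengths: √(r_a1²−r_b1²) = 5.564341, √(r_a2²−r_b2²) = 6.624585
base pitch p_b = π·m·cos α = 3.085193
CR = (5.564341 + 6.624585 − 20.592000·sin 21.57000°)/3.085193 = 1.496999
contact ratio ≈ 1.4970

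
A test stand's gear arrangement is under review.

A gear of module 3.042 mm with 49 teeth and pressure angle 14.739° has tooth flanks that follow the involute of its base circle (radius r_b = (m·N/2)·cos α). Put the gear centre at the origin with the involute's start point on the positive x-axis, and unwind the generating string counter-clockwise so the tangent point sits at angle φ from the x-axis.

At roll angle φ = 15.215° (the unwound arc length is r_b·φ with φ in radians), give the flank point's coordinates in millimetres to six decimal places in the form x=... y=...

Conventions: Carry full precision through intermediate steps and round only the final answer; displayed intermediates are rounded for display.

x=74.573323 y=0.446741

class = single-mesh tooth geometry [base-circle involute, m = 3.042, 49T]
pitch radius r_p = m·N/2 = 3.042·49/2 = 74.529000
base radius r_b = r_p·cos α = 74.529000·cos 14.739° = 72.076608
roll angle φ = 15.215° = 0.26555185 rad
x = r_b·(cos φ + φ·sin φ) = 74.573323
y = r_b·(sin φ − φ·cos φ) = 0.446741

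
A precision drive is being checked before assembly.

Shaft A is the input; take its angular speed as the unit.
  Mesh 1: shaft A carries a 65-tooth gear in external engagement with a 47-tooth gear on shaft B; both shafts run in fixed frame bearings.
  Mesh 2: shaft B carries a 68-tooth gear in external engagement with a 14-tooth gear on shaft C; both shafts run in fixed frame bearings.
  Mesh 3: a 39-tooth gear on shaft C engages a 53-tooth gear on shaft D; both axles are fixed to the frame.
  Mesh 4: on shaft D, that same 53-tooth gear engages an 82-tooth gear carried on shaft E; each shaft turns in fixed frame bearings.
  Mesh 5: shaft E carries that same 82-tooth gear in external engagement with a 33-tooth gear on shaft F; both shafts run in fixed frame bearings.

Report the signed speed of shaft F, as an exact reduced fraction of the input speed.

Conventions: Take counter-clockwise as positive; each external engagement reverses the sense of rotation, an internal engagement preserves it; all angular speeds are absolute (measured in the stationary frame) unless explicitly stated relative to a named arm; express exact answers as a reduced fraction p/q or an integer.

-28730/3619

5-mesh fixed-axis compound train (all bearings frame-fixed)
mesh 1 [65T→47T]: |ω|/ω_in = 1×65/47 = 65/47, sense flips to −
mesh 2 [68T→14T]: |ω|/ω_in = (65/47)×68/14 = 2210/329, sense flips to +
mesh 3 [39T→53T]: |ω|/ω_in = (2210/329)×39/53 = 86190/17437, sense flips to −
mesh 4 [53T→82T]: |ω|/ω_in = (86190/17437)×53/82 = 43095/13489, sense flips to +
mesh 5 [82T→33T]: |ω|/ω_in = (43095/13489)×82/33 = 28730/3619, sense flips to −
signed output speed (× input speed) = -28730/3619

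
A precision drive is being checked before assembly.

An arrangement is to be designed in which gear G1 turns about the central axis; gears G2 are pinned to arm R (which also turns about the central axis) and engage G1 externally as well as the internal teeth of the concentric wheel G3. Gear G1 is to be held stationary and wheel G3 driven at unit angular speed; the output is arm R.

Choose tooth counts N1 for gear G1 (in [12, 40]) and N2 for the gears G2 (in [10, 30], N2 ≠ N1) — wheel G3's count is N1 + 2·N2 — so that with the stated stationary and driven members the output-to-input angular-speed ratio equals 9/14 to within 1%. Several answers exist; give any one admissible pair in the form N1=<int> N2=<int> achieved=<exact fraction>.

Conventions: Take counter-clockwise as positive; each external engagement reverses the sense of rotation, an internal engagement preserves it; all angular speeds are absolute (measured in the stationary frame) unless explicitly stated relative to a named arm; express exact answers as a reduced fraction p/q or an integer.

N1=25 N2=10 achieved=9/14

planetary set to be sized for 9/14 (Willis relation)
Willis with ω_sun = 0: ω_arm/ω_ring = N3/(N1+N3); set equal to 9/14  ⇒  N3/N1 = (9/14)/(1 − 9/14) = 9/5
N3 = N1 + 2·N2  ⇒  N2/N1 = (N3/N1 − 1)/2 = (9/5 − 1)/2 = 2/5
smallest multiple with N1 ≥ 12 and N2 ≥ 10: k = 5  ⇒  N1 = 5·5 = 25, N2 = 5·2 = 10 (N1 ≤ 40, N2 ≤ 30, N2 ≠ N1 ✓), N3 = 25 + 2·10 = 45
check: N3/(N1+N3) with N1 = 25, N3 = 45 gives 9/14; |achieved − target| = 0 ≤ 9/1400 ✓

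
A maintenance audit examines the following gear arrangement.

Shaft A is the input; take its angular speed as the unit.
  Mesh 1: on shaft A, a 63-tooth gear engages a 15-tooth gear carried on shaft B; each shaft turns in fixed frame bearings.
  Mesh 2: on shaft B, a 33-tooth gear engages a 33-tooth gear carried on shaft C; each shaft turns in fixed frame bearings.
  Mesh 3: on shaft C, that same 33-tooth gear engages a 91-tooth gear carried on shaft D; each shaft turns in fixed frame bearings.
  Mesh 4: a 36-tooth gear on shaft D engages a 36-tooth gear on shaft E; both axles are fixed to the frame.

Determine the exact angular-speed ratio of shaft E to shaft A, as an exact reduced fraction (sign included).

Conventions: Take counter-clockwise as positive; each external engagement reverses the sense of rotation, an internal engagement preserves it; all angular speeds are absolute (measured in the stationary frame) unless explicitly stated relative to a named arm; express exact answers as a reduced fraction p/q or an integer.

99/65

class = fixed-axis compound train [4 meshes; 4 ratios multiply, 4 sense flips]
mesh 1 [63T→15T]: running ratio 21/5, sense −
mesh 2 [33T→33T]: running ratio 21/5, sense +
mesh 3 [33T→91T]: running ratio 99/65, sense −
mesh 4 [36T→36T]: running ratio 99/65, sense +
ω_out/ω_in = 99/65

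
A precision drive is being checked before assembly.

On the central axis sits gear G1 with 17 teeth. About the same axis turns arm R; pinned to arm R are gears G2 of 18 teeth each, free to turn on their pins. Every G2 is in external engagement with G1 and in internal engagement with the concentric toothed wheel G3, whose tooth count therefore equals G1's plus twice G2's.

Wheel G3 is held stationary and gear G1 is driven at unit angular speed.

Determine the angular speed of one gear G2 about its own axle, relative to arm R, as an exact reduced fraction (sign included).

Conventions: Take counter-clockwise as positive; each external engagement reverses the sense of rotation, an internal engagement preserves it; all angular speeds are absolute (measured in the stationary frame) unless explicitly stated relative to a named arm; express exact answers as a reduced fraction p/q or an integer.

class = planetary set [G3 = 17+2·18 = 53; Willis about the carrier]
ring teeth: 17 + 2·18 = 53
17(ω_sun−ω_arm) = −53(ω_ring−ω_arm),  ω_ring = 0, ω_sun = 1
17(1−ω_arm) = −53(0−ω_arm)  ⇒  70·ω_arm = 17  ⇒  ω_arm = 17/70
sun–planet mesh: 17·(1−17/70) = −18·(ω_p−ω_arm)  ⇒  ω_p−ω_arm = -901/1260
exact speed ratio = -901/1260

-901/1260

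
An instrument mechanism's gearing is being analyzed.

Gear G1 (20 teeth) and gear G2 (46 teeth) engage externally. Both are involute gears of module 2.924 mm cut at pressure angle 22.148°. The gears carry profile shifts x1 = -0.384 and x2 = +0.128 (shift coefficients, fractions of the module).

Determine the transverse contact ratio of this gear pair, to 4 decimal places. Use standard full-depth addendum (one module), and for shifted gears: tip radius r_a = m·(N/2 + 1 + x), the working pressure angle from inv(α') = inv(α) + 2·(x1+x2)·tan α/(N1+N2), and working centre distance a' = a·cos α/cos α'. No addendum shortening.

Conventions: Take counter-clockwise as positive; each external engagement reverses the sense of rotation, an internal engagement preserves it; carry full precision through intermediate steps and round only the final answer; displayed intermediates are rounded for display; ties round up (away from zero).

1.6460

single-mesh involute tooth geometry (20T engaging 46T at module 2.924)
base radii: r_b1 = 27.082472, r_b2 = 62.289685
tip radii: r_a1 = 31.041184, r_a2 = 70.550272
inv(α') = inv(22.148°) + 2·(-0.384+0.128)·tan α/(20+46) = 0.01732099  ⇒  α' = 20.99070°
a' = a·cos α / cos α' = 96.4920·cos 22.148°/cos 20.99070° = 95.724577
action lengths: √(r_a1²−r_b1²) = 15.168877, √(r_a2²−r_b2²) = 33.126063
base pitch p_b = π·m·cos α = 8.508209
CR = (15.168877 + 33.126063 − 95.724577·sin 20.99070°)/8.508209 = 1.646036
contact ratio ≈ 1.6460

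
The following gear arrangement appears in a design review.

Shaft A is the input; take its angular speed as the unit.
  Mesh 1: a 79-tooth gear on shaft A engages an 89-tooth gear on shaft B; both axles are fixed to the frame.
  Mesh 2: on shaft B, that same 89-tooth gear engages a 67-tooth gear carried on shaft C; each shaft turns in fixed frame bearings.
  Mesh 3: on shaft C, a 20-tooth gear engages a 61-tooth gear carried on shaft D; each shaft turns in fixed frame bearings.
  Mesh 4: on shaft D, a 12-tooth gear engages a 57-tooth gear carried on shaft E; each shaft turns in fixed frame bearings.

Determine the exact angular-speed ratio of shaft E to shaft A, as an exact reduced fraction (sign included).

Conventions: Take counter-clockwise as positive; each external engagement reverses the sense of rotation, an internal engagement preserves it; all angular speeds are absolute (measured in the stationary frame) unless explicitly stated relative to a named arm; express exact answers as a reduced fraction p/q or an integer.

class = fixed-axis compound train [4 meshes; 4 ratios multiply, 4 sense flips]
mesh 1 [79T→89T]: running ratio 79/89, sense −
mesh 2 [89T→67T]: running ratio 79/67, sense +
mesh 3 [20T→61T]: running ratio 1580/4087, sense −
mesh 4 [12T→57T]: running ratio 6320/77653, sense +
ω_out/ω_in = 6320/77653

6320/77653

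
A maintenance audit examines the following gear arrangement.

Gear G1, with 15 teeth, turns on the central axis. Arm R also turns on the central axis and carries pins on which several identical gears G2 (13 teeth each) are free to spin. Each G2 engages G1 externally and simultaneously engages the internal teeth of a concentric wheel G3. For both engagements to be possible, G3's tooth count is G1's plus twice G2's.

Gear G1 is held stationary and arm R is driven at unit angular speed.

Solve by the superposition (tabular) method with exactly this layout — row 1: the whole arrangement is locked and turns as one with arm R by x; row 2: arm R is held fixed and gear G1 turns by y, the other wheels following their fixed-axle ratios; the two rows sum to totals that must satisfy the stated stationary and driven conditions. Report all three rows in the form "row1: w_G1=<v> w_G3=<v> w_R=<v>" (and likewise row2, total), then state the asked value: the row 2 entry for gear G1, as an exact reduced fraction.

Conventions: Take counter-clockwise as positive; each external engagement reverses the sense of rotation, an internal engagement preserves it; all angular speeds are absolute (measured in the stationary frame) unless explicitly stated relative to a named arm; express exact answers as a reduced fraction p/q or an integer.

row1: w_G1=1 w_G3=1 w_R=1
row2: w_G1=-1 w_G3=15/41 w_R=0
total: w_G1=0 w_G3=56/41 w_R=1
asked value: -1

class = planetary set [G3 = 15+2·13 = 41; Willis about the carrier]
row 1: whole set turns with the arm by x
row 2 — arm fixed, fixed-axis ratios: sun y, ring −(15/41)·y, arm 0
boundary: total ω_sun = x + y = 0 and total ω_arm = x = 1  ⇒  y = -1, x = 1
row 2 ring = −(15/41)·(-1) = 15/41
totals (row 1 + row 2): sun 1 + (-1) = 0, ring 1 + 15/41 = 56/41, arm 1 + 0 = 1
asked cell (row2, sun) = -1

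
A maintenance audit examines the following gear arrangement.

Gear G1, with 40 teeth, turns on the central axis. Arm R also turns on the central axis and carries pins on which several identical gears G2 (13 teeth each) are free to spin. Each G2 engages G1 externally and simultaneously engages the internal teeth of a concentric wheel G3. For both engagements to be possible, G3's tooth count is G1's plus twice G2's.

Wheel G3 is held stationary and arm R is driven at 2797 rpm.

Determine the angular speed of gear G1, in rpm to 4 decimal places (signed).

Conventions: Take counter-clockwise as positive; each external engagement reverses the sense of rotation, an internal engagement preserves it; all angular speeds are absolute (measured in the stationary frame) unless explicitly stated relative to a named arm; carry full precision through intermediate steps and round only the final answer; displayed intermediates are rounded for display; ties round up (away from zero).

topology: planetary set — G1 40T / G2 13T / G3 66T, arm = carrier (Willis)
normalise by the input: solve with ω_arm = 1, then scale by 2797 rpm
ring teeth: 40 + 2·13 = 66
40(ω_sun−ω_arm) = −66(ω_ring−ω_arm),  ω_ring = 0, ω_arm = 1
ω_sun = 1 − (66/40)(0−1) = 53/20
scale: ω_sun = 53/20 × 2797 rpm = +7412.0500 rpm

+7412.0500 rpm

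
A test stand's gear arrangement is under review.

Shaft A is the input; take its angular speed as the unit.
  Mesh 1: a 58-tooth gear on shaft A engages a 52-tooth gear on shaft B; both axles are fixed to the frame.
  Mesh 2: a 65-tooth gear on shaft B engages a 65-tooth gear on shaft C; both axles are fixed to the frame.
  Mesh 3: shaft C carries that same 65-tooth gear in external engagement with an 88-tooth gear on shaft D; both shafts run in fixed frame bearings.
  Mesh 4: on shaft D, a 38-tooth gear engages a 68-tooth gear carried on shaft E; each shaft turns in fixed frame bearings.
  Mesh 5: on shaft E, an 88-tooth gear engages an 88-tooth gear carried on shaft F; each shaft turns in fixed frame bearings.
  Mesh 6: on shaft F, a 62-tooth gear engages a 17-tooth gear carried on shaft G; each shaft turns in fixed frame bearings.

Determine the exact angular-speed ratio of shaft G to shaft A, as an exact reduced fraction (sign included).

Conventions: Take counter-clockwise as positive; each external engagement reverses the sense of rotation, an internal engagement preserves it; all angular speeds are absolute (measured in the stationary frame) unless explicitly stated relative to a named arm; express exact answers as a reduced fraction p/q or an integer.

class = fixed-axis compound train [6 meshes; 6 ratios multiply, 6 sense flips]
mesh 1 [58T→52T]: running ratio 29/26, sense −
mesh 2 [65T→65T]: running ratio 29/26, sense +
mesh 3 [65T→88T]: running ratio 145/176, sense −
mesh 4 [38T→68T]: running ratio 2755/5984, sense +
mesh 5 [88T→88T]: running ratio 2755/5984, sense −
mesh 6 [62T→17T]: running ratio 85405/50864, sense +
ω_out/ω_in = 85405/50864

85405/50864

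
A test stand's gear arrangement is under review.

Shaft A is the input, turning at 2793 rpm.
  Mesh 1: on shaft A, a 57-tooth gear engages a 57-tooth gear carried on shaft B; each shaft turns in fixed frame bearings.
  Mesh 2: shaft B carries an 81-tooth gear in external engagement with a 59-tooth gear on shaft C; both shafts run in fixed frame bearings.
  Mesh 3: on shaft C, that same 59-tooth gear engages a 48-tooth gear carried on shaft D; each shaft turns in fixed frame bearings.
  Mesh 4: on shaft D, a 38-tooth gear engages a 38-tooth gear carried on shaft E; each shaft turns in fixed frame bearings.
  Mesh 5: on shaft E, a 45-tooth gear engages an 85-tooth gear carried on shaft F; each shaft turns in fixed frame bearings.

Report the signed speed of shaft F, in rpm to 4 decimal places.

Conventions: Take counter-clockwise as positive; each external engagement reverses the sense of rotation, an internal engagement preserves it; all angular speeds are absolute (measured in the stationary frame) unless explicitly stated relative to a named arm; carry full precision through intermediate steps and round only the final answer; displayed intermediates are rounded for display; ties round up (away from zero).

-2495.2169 rpm

topology: fixed-axis compound train — 5 meshes, A→F
mesh 1 [57T→57T]: ω = 2793.0000×57/57 = 2793.0000 rpm, sense flips to −
mesh 2 [81T→59T]: ω = 2793.0000×81/59 = 3834.4576 rpm, sense flips to +
mesh 3 [59T→48T]: ω = 3834.4576×59/48 = 4713.1875 rpm, sense flips to −
mesh 4 [38T→38T]: ω = 4713.1875×38/38 = 4713.1875 rpm, sense flips to +
mesh 5 [45T→85T]: ω = 4713.1875×45/85 = 2495.2169 rpm, sense flips to −
signed output speed = -2495.2169 rpm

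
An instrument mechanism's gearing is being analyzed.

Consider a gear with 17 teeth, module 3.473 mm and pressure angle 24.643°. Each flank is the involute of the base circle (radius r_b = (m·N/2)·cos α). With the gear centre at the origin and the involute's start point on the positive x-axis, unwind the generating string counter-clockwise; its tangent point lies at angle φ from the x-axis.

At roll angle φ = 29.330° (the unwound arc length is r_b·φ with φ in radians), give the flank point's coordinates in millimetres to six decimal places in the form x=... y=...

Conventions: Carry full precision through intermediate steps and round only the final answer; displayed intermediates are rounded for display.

topology: single-mesh involute geometry — m = 3.473, N = 17
pitch radius r_p = m·N/2 = 3.473·17/2 = 29.520500
base radius r_b = r_p·cos α = 29.520500·cos 24.643° = 26.831874
roll angle φ = 29.330° = 0.51190507 rad
x = r_b·(cos φ + φ·sin φ) = 30.120496
y = r_b·(sin φ − φ·cos φ) = 1.168623

x=30.120496 y=1.168623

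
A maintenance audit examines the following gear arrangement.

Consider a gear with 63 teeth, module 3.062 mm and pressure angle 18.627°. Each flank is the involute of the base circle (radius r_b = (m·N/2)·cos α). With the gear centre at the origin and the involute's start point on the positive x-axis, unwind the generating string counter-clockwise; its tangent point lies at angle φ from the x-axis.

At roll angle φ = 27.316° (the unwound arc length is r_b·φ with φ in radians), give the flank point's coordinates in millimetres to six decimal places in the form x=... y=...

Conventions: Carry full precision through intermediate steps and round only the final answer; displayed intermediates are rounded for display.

single-mesh involute tooth geometry (63T wheel at module 3.062)
pitch radius r_p = m·N/2 = 3.062·63/2 = 96.453000
base radius r_b = r_p·cos α = 96.453000·cos 18.627° = 91.400599
roll angle φ = 27.316° = 0.47675414 rad
x = r_b·(cos φ + φ·sin φ) = 101.205186
y = r_b·(sin φ − φ·cos φ) = 3.227065

x=101.205186 y=3.227065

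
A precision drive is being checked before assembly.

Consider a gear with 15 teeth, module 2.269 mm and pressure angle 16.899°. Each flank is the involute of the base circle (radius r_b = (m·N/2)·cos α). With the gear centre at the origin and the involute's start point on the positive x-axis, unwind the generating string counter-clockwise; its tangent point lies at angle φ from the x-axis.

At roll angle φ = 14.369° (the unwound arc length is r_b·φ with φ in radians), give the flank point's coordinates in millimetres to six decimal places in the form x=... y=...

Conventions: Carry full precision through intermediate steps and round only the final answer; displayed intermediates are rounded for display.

recognized (one wheel, involute flank): single-mesh tooth geometry, m = 2.269, N = 15
pitch radius r_p = m·N/2 = 2.269·15/2 = 17.017500
base radius r_b = r_p·cos α = 17.017500·cos 16.899° = 16.282662
roll angle φ = 14.369° = 0.25078636 rad
x = r_b·(cos φ + φ·sin φ) = 16.786678
y = r_b·(sin φ − φ·cos φ) = 0.085071

x=16.786678 y=0.085071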